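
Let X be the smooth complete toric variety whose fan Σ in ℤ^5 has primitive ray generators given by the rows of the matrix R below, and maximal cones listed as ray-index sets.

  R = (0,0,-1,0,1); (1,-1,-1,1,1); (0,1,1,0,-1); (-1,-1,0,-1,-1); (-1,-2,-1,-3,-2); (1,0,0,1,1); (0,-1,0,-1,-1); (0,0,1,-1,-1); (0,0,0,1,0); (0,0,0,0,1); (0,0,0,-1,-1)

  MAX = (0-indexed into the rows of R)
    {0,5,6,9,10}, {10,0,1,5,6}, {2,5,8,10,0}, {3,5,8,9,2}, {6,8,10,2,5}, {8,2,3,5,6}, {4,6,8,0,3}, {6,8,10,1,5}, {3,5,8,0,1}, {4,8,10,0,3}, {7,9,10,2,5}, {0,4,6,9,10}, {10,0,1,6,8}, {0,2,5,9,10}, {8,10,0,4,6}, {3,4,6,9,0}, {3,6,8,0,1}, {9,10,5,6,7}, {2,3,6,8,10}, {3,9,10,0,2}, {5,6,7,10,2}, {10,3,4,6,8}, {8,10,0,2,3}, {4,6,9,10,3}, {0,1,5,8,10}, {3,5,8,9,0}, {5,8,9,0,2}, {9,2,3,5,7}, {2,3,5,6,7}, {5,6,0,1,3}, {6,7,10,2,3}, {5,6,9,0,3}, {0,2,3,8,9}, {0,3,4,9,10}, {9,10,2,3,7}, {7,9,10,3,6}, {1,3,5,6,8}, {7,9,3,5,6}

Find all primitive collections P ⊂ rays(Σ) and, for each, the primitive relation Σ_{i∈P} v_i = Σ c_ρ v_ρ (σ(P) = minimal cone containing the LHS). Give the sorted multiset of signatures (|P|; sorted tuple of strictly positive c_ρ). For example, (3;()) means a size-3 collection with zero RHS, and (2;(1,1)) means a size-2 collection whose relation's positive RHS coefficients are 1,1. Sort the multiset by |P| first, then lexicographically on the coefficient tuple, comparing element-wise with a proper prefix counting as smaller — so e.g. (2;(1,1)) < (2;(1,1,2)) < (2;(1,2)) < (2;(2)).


The 19 primitive collections of Σ (r=11, n=5):

  P = {0,7}:  v_{0} + v_{7} = v_{9} + v_{10} ; sig = (2;(1,1))
  P = {1,7}:  v_{1} + v_{7} = v_{5} + v_{6} ; sig = (2;(1,1))
  P = {1,2}:  v_{1} + v_{2} = v_{5} + v_{8} + v_{10} ; sig = (2;(1,1,1))
  P = {7,8}:  v_{7} + v_{8} = v_{2} + v_{3} + v_{5} ; sig = (2;(1,1,1))
  P = {4,7}:  v_{4} + v_{7} = v_{3} + v_{6} + v_{9} + 2·v_{10} ; sig = (2;(1,1,1,2))
  P = {1,9}:  v_{1} + v_{9} = v_{0} + v_{3} + 2·v_{5} ; sig = (2;(1,1,2))
  P = {2,4}:  v_{2} + v_{4} = v_{3} + 2·v_{10} ; sig = (2;(1,2))
  P = {4,5}:  v_{4} + v_{5} = v_{0} + 2·v_{6} ; sig = (2;(1,2))
  P = {1,4}:  v_{1} + v_{4} = 2·v_{0} + 3·v_{6} + v_{8} ; sig = (2;(1,2,3))
  P = {8,9,10}:  v_{8} + v_{9} + v_{10} = 0 ; sig = (3;())
  P = {0,2,6}:  v_{0} + v_{2} + v_{6} = v_{10} ; sig = (3;(1))
  P = {2,6,9}:  v_{2} + v_{6} + v_{9} = v_{7} ; sig = (3;(1))
  P = {3,5,10}:  v_{3} + v_{5} + v_{10} = v_{6} ; sig = (3;(1))
  P = {6,8,9}:  v_{6} + v_{8} + v_{9} = v_{3} + v_{5} ; sig = (3;(1,1))
  P = {4,8,9}:  v_{4} + v_{8} + v_{9} = v_{0} + v_{3} + v_{6} ; sig = (3;(1,1,1))
  P = {1,3,10}:  v_{1} + v_{3} + v_{10} = v_{0} + 2·v_{6} + v_{8} ; sig = (3;(1,1,2))
  P = {0,2,3,5}:  v_{0} + v_{2} + v_{3} + v_{5} = 0 ; sig = (4;())
  P = {0,3,6,10}:  v_{0} + v_{3} + v_{6} + v_{10} = v_{4} ; sig = (4;(1))
  P = {0,5,6,8}:  v_{0} + v_{5} + v_{6} + v_{8} = v_{1} ; sig = (4;(1))

so the primitive-relation signature multiset is
[(2;(1,1)), (2;(1,1)), (2;(1,1,1)), (2;(1,1,1)), (2;(1,1,1,2)), (2;(1,1,2)), (2;(1,2)), (2;(1,2)), (2;(1,2,3)), (3;()), (3;(1)), (3;(1)), (3;(1)), (3;(1,1)), (3;(1,1,1)), (3;(1,1,2)), (4;()), (4;(1)), (4;(1))]


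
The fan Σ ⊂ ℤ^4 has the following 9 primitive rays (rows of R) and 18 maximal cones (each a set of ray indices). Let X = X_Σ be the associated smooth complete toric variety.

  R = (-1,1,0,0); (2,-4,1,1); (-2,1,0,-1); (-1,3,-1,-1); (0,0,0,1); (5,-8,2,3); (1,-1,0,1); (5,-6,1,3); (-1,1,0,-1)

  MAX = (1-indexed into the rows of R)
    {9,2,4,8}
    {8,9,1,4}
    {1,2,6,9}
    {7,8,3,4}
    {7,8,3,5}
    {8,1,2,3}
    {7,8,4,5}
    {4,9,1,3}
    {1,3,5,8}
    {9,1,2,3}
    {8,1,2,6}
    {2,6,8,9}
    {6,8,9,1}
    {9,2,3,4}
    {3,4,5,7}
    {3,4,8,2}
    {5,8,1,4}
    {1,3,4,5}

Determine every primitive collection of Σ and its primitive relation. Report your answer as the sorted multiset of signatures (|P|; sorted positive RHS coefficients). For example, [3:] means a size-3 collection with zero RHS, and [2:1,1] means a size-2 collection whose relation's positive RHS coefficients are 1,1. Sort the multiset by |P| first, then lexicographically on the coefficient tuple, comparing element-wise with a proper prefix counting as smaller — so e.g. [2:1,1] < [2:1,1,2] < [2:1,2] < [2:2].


Minimal non-faces — 14 found among 9 rays, 18 max cones:

  • {7,9}:  v_{7} + v_{9} = 0 ; sig = [2:]
  • {1,7}:  v_{1} + v_{7} = v_{5} ; sig = [2:1]
  • {5,9}:  v_{5} + v_{9} = v_{1} ; sig = [2:1]
  • {2,7}:  v_{2} + v_{7} = v_{3} + v_{8} ; sig = [2:1,1]
  • {4,6}:  v_{4} + v_{6} = v_{8} + v_{9} ; sig = [2:1,1]
  • {2,5}:  v_{2} + v_{5} = v_{1} + v_{3} + v_{8} ; sig = [2:1,1,1]
  • {6,7}:  v_{6} + v_{7} = v_{1} + v_{2} + v_{8} ; sig = [2:1,1,1]
  • {5,6}:  v_{5} + v_{6} = 2·v_{1} + v_{2} + v_{8} ; sig = [2:1,1,2]
  • {3,6}:  v_{3} + v_{6} = v_{1} + 2·v_{2} ; sig = [2:1,2]
  • {1,2,4}:  v_{1} + v_{2} + v_{4} = 0 ; sig = [3:]
  • {3,8,9}:  v_{3} + v_{8} + v_{9} = v_{2} ; sig = [3:1]
  • {1,2,8,9}:  v_{1} + v_{2} + v_{8} + v_{9} = v_{6} ; sig = [4:1]
  • {1,3,4,8}:  v_{1} + v_{3} + v_{4} + v_{8} = v_{7} ; sig = [4:1]
  • {3,4,5,8}:  v_{3} + v_{4} + v_{5} + v_{8} = 2·v_{7} ; sig = [4:2]

Sorted signature multiset PRS(X):
    |P|=2: 9 collections, coeffs (), (1), (1), (1,1), (1,1), (1,1,1), (1,1,1), (1,1,2), (1,2)
    |P|=3: 2 collections, coeffs (), (1)
    |P|=4: 3 collections, coeffs (1), (1), (2)


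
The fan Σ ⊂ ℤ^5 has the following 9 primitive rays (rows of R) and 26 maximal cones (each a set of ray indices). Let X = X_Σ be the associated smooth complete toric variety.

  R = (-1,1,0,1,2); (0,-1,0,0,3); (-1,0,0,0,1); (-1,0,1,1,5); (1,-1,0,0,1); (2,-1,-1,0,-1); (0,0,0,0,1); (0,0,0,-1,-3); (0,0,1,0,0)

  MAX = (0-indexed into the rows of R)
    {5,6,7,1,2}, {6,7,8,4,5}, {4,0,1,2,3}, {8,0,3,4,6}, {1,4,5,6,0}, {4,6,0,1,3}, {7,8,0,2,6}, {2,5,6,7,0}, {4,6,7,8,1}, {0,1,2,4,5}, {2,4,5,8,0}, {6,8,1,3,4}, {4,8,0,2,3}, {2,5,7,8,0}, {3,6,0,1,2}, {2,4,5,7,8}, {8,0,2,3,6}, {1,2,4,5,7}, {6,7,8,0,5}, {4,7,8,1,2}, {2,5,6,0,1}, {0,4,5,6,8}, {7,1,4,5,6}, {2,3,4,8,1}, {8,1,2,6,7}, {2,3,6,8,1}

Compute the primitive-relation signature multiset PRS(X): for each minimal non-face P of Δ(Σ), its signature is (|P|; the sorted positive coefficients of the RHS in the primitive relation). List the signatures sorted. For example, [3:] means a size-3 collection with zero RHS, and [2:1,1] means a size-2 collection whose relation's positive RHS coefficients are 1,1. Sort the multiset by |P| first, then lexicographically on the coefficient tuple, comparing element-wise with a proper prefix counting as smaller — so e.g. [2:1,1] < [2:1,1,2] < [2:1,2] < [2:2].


Primitive collections (8):

  • {3,7}:  v_{3} + v_{7} = v_{2} + v_{6} + v_{8}  ⟹  sig = [2:1,1,1]
  • {3,5}:  v_{3} + v_{5} = v_{0} + 2·v_{4}  ⟹  sig = [2:1,2]
  • {0,4,7}:  v_{0} + v_{4} + v_{7} = 0  ⟹  sig = [3:]
  • {0,1,8}:  v_{0} + v_{1} + v_{8} = v_{3}  ⟹  sig = [3:1]
  • {2,4,6}:  v_{2} + v_{4} + v_{6} = v_{1}  ⟹  sig = [3:1]
  • {0,1,7}:  v_{0} + v_{1} + v_{7} = v_{2} + v_{6}  ⟹  sig = [3:1,1]
  • {1,5,8}:  v_{1} + v_{5} + v_{8} = 2·v_{4}  ⟹  sig = [3:2]
  • {2,5,6,8}:  v_{2} + v_{5} + v_{6} + v_{8} = v_{4}  ⟹  sig = [4:1]

Signatures (|P|; sorted positive RHS coefficients), sorted:
    |P|=2: 2 collections, coeffs (1,1,1), (1,2)
    |P|=3: 5 collections, coeffs (), (1), (1), (1,1), (2)
    |P|=4: 1 collection, coeffs (1)


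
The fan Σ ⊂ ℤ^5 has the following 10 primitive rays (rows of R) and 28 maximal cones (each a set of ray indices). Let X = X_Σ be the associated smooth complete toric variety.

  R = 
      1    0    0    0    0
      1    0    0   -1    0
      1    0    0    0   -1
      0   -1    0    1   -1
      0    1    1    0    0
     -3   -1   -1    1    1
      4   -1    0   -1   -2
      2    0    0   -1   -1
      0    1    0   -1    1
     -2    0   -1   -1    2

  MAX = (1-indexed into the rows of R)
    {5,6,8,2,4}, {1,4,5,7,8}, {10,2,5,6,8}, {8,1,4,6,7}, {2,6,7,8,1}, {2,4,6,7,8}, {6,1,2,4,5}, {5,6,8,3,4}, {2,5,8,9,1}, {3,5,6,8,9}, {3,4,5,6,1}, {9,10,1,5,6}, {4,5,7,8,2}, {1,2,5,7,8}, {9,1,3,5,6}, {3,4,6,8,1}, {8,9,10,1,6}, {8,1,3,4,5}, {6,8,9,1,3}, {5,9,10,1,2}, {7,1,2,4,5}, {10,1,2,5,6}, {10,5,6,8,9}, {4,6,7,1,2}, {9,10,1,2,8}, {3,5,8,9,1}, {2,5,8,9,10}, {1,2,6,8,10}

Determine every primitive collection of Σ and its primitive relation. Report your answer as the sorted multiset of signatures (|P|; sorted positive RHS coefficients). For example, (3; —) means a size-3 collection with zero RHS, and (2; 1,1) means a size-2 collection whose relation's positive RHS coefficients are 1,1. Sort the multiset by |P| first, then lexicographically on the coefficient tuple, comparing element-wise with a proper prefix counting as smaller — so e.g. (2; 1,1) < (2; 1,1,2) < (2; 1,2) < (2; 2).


Δ(Σ) — 10 vertices, 12 min non-faces:

  {4,9}:  v_{4} + v_{9} = 0  ⇒ sig = (2; —)
  {2,3}:  v_{2} + v_{3} = v_{8}  ⇒ sig = (2; 1)
  {4,10}:  v_{4} + v_{10} = v_{2} + v_{6}  ⇒ sig = (2; 1,1)
  {3,10}:  v_{3} + v_{10} = v_{6} + v_{8} + v_{9}  ⇒ sig = (2; 1,1,1)
  {7,9}:  v_{7} + v_{9} = v_{1} + v_{2} + v_{8}  ⇒ sig = (2; 1,1,1)
  {7,10}:  v_{7} + v_{10} = v_{1} + 2·v_{2} + v_{6} + v_{8}  ⇒ sig = (2; 1,1,1,2)
  {3,7}:  v_{3} + v_{7} = v_{1} + v_{4} + 2·v_{8}  ⇒ sig = (2; 1,1,2)
  {2,6,9}:  v_{2} + v_{6} + v_{9} = v_{10}  ⇒ sig = (3; 1)
  {5,6,7}:  v_{5} + v_{6} + v_{7} = v_{2} + v_{4}  ⇒ sig = (3; 1,1)
  {1,5,6,8}:  v_{1} + v_{5} + v_{6} + v_{8} = 0  ⇒ sig = (4; —)
  {1,2,4,8}:  v_{1} + v_{2} + v_{4} + v_{8} = v_{7}  ⇒ sig = (4; 1)
  {1,5,8,10}:  v_{1} + v_{5} + v_{8} + v_{10} = v_{2} + v_{9}  ⇒ sig = (4; 1,1)

Hence PRS(X_Σ) =
    |P|=2: 7 collections, coeffs (), (1), (1,1), (1,1,1), (1,1,1), (1,1,1,2), (1,1,2)
    |P|=3: 2 collections, coeffs (1), (1,1)
    |P|=4: 3 collections, coeffs (), (1), (1,1)


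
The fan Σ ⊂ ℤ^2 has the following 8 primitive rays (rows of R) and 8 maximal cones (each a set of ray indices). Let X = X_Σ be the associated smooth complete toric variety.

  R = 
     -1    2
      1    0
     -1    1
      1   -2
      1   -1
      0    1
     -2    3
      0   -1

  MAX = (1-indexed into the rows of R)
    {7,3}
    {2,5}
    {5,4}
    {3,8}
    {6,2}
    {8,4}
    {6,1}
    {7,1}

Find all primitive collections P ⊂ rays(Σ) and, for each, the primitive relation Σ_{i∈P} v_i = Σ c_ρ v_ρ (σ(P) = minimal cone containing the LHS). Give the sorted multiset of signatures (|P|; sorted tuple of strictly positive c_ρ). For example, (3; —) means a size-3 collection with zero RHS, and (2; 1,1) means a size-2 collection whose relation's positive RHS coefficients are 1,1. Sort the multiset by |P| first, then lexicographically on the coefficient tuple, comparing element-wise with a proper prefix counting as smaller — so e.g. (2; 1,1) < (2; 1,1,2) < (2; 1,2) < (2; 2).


Δ(Σ) — 8 vertices, 20 min non-faces:

  P={1,4}:  v_{1} + v_{4} = 0  ⇒ sig = (2; —)
  P={3,5}:  v_{3} + v_{5} = 0  ⇒ sig = (2; —)
  P={6,8}:  v_{6} + v_{8} = 0  ⇒ sig = (2; —)
  P={1,3}:  v_{1} + v_{3} = v_{7}  ⇒ sig = (2; 1)
  P={1,5}:  v_{1} + v_{5} = v_{6}  ⇒ sig = (2; 1)
  P={1,8}:  v_{1} + v_{8} = v_{3}  ⇒ sig = (2; 1)
  P={2,3}:  v_{2} + v_{3} = v_{6}  ⇒ sig = (2; 1)
  P={2,8}:  v_{2} + v_{8} = v_{5}  ⇒ sig = (2; 1)
  P={3,4}:  v_{3} + v_{4} = v_{8}  ⇒ sig = (2; 1)
  P={3,6}:  v_{3} + v_{6} = v_{1}  ⇒ sig = (2; 1)
  P={4,6}:  v_{4} + v_{6} = v_{5}  ⇒ sig = (2; 1)
  P={4,7}:  v_{4} + v_{7} = v_{3}  ⇒ sig = (2; 1)
  P={5,6}:  v_{5} + v_{6} = v_{2}  ⇒ sig = (2; 1)
  P={5,7}:  v_{5} + v_{7} = v_{1}  ⇒ sig = (2; 1)
  P={5,8}:  v_{5} + v_{8} = v_{4}  ⇒ sig = (2; 1)
  P={2,7}:  v_{2} + v_{7} = v_{1} + v_{6}  ⇒ sig = (2; 1,1)
  P={1,2}:  v_{1} + v_{2} = 2·v_{6}  ⇒ sig = (2; 2)
  P={2,4}:  v_{2} + v_{4} = 2·v_{5}  ⇒ sig = (2; 2)
  P={6,7}:  v_{6} + v_{7} = 2·v_{1}  ⇒ sig = (2; 2)
  P={7,8}:  v_{7} + v_{8} = 2·v_{3}  ⇒ sig = (2; 2)

Hence PRS(X_Σ) =
    |P|=2: 20 collections, coeffs (), (), (), (1), (1), (1), (1), (1), (1), (1), (1), (1), (1), (1), (1), (1,1), (2), (2), (2), (2)


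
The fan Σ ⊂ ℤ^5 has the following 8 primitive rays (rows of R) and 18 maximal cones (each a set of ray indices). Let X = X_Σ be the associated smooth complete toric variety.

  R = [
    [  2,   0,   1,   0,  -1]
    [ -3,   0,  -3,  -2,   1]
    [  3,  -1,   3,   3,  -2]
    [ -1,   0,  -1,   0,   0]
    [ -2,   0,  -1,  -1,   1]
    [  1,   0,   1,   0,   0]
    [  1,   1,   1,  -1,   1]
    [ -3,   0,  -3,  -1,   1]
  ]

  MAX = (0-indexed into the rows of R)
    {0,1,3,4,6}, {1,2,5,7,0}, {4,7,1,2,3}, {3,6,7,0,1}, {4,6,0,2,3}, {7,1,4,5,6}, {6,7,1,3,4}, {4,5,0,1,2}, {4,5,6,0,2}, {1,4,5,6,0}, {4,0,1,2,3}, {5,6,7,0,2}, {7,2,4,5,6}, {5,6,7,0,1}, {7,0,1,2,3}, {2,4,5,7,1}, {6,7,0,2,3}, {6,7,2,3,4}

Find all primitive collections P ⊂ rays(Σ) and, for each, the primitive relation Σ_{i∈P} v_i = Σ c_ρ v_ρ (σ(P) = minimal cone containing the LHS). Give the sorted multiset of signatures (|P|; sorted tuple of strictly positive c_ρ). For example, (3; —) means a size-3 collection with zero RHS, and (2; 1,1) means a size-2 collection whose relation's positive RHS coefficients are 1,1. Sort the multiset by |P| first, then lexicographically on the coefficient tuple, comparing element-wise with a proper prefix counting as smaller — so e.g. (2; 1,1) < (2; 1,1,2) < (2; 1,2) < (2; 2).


Primitive collections (3):

  P={3,5}:  v_{3} + v_{5} = 0  ⟹  sig = (2; —)
  P={0,4,7}:  v_{0} + v_{4} + v_{7} = v_{1}  ⟹  sig = (3; 1)
  P={1,2,6}:  v_{1} + v_{2} + v_{6} = v_{5}  ⟹  sig = (3; 1)

Hence PRS(X_Σ) =
    |P|=2: 1 collection, coeffs ()
    |P|=3: 2 collections, coeffs (1), (1)


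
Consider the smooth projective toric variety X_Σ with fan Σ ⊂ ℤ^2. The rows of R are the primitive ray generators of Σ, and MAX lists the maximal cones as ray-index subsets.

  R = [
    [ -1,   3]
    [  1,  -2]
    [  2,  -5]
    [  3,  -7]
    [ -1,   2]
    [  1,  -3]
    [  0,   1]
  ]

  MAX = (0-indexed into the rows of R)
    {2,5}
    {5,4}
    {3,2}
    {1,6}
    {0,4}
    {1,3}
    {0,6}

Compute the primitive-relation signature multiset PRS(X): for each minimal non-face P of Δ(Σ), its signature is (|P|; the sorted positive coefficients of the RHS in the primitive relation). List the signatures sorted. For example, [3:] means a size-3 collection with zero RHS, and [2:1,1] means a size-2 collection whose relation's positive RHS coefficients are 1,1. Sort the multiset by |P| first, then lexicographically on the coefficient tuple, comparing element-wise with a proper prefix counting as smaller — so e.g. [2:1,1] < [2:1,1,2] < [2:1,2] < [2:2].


The 14 primitive collections of Σ (r=7, n=2):

  P={0,5}:  v_{0} + v_{5} = 0 — sig = [2:]
  P={1,4}:  v_{1} + v_{4} = 0 — sig = [2:]
  P={0,1}:  v_{0} + v_{1} = v_{6} — sig = [2:1]
  P={0,2}:  v_{0} + v_{2} = v_{1} — sig = [2:1]
  P={1,2}:  v_{1} + v_{2} = v_{3} — sig = [2:1]
  P={1,5}:  v_{1} + v_{5} = v_{2} — sig = [2:1]
  P={2,4}:  v_{2} + v_{4} = v_{5} — sig = [2:1]
  P={3,4}:  v_{3} + v_{4} = v_{2} — sig = [2:1]
  P={4,6}:  v_{4} + v_{6} = v_{0} — sig = [2:1]
  P={5,6}:  v_{5} + v_{6} = v_{1} — sig = [2:1]
  P={0,3}:  v_{0} + v_{3} = 2·v_{1} — sig = [2:2]
  P={2,6}:  v_{2} + v_{6} = 2·v_{1} — sig = [2:2]
  P={3,5}:  v_{3} + v_{5} = 2·v_{2} — sig = [2:2]
  P={3,6}:  v_{3} + v_{6} = 3·v_{1} — sig = [2:3]

Hence PRS(X_Σ) =
    |P|=2: 14 collections, coeffs (), (), (1), (1), (1), (1), (1), (1), (1), (1), (2), (2), (2), (3)


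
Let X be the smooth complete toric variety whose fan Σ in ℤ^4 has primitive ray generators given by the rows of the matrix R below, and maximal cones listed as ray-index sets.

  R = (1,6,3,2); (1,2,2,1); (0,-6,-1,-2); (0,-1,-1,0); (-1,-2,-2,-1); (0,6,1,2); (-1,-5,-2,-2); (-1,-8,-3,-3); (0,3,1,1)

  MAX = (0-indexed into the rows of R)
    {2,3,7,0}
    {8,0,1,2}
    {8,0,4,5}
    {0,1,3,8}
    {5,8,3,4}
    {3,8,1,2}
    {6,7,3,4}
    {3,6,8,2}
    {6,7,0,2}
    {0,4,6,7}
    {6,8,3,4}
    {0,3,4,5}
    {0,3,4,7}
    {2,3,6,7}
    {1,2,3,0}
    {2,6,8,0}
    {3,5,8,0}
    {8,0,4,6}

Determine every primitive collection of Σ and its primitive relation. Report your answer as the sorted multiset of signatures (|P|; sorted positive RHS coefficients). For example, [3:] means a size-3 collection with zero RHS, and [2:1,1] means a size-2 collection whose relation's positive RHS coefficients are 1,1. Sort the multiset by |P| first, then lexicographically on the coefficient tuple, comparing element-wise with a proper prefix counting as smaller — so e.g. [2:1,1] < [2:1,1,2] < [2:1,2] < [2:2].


Σ has 12 primitive collections:

  P={1,4}:  v_{1} + v_{4} = 0  so sig = [2:]
  P={2,5}:  v_{2} + v_{5} = 0  so sig = [2:]
  P={1,7}:  v_{1} + v_{7} = v_{2}  so sig = [2:1]
  P={2,4}:  v_{2} + v_{4} = v_{7}  so sig = [2:1]
  P={5,7}:  v_{5} + v_{7} = v_{4}  so sig = [2:1]
  P={7,8}:  v_{7} + v_{8} = v_{6}  so sig = [2:1]
  P={1,6}:  v_{1} + v_{6} = v_{2} + v_{8}  so sig = [2:1,1]
  P={5,6}:  v_{5} + v_{6} = v_{4} + v_{8}  so sig = [2:1,1]
  P={1,5}:  v_{1} + v_{5} = v_{0} + v_{3} + v_{8}  so sig = [2:1,1,1]
  P={0,3,6}:  v_{0} + v_{3} + v_{6} = 0  so sig = [3:]
  P={0,2,3,8}:  v_{0} + v_{2} + v_{3} + v_{8} = v_{1}  so sig = [4:1]
  P={0,3,4,8}:  v_{0} + v_{3} + v_{4} + v_{8} = v_{5}  so sig = [4:1]

Hence PRS(X_Σ) =
    [2:]
    [2:]
    [2:1]
    [2:1]
    [2:1]
    [2:1]
    [2:1,1]
    [2:1,1]
    [2:1,1,1]
    [3:]
    [4:1]
    [4:1]


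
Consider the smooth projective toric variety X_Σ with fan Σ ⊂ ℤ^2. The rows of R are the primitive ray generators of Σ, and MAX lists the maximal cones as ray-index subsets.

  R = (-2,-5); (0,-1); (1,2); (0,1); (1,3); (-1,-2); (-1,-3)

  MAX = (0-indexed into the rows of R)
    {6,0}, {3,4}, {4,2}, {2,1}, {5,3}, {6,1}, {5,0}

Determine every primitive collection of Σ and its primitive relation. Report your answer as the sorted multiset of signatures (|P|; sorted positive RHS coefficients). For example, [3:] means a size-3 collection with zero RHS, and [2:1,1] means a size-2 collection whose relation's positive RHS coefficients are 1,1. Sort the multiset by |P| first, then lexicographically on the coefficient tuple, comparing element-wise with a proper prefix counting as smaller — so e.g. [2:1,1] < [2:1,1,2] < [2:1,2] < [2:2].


Minimal non-faces — 14 found among 7 rays, 7 max cones:

  P = {1,3}:  v_{1} + v_{3} = 0 ; sig = [2:]
  P = {2,5}:  v_{2} + v_{5} = 0 ; sig = [2:]
  P = {4,6}:  v_{4} + v_{6} = 0 ; sig = [2:]
  P = {0,2}:  v_{0} + v_{2} = v_{6} ; sig = [2:1]
  P = {0,4}:  v_{0} + v_{4} = v_{5} ; sig = [2:1]
  P = {1,4}:  v_{1} + v_{4} = v_{2} ; sig = [2:1]
  P = {1,5}:  v_{1} + v_{5} = v_{6} ; sig = [2:1]
  P = {2,3}:  v_{2} + v_{3} = v_{4} ; sig = [2:1]
  P = {2,6}:  v_{2} + v_{6} = v_{1} ; sig = [2:1]
  P = {3,6}:  v_{3} + v_{6} = v_{5} ; sig = [2:1]
  P = {4,5}:  v_{4} + v_{5} = v_{3} ; sig = [2:1]
  P = {5,6}:  v_{5} + v_{6} = v_{0} ; sig = [2:1]
  P = {0,1}:  v_{0} + v_{1} = 2·v_{6} ; sig = [2:2]
  P = {0,3}:  v_{0} + v_{3} = 2·v_{5} ; sig = [2:2]

Hence PRS(X_Σ) =
    [2:]
    [2:]
    [2:]
    [2:1]
    [2:1]
    [2:1]
    [2:1]
    [2:1]
    [2:1]
    [2:1]
    [2:1]
    [2:1]
    [2:2]
    [2:2]


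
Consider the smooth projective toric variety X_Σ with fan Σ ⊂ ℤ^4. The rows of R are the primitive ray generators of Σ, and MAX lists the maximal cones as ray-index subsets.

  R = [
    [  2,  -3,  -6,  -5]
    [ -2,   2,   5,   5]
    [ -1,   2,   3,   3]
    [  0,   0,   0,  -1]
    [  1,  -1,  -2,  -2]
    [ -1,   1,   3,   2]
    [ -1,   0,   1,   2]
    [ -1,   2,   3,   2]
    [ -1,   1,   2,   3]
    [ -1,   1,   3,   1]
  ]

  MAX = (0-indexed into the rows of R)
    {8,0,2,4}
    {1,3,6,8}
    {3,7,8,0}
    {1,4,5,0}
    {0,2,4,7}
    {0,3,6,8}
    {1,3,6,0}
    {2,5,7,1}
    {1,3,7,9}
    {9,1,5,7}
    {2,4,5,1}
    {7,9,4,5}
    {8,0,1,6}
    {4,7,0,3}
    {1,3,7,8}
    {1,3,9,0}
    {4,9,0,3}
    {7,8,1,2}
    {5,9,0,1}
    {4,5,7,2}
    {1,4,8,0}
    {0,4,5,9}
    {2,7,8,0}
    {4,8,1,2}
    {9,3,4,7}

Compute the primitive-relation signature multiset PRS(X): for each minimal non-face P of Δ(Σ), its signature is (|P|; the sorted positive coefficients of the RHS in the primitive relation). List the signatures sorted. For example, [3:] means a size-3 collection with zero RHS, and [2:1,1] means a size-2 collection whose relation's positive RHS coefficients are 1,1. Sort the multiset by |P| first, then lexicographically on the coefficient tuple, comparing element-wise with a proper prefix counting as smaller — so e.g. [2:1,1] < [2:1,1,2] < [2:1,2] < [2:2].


21 collections generate NE(X_Σ); each relation:

  P={2,3}:  v_{2} + v_{3} = v_{7}  ⟹  sig = [2:1]
  P={3,5}:  v_{3} + v_{5} = v_{9}  ⟹  sig = [2:1]
  P={5,8}:  v_{5} + v_{8} = v_{1}  ⟹  sig = [2:1]
  P={2,9}:  v_{2} + v_{9} = v_{5} + v_{7}  ⟹  sig = [2:1,1]
  P={4,6}:  v_{4} + v_{6} = v_{0} + v_{1}  ⟹  sig = [2:1,1]
  P={8,9}:  v_{8} + v_{9} = v_{1} + v_{3}  ⟹  sig = [2:1,1]
  P={5,6}:  v_{5} + v_{6} = v_{0} + 2·v_{1} + v_{3}  ⟹  sig = [2:1,1,2]
  P={2,6}:  v_{2} + v_{6} = v_{3} + 2·v_{8}  ⟹  sig = [2:1,2]
  P={6,9}:  v_{6} + v_{9} = v_{0} + 2·v_{1} + 2·v_{3}  ⟹  sig = [2:1,2,2]
  P={6,7}:  v_{6} + v_{7} = 2·v_{3} + 2·v_{8}  ⟹  sig = [2:2,2]
  P={0,2,5}:  v_{0} + v_{2} + v_{5} = 0  ⟹  sig = [3:]
  P={3,4,8}:  v_{3} + v_{4} + v_{8} = 0  ⟹  sig = [3:]
  P={0,1,2}:  v_{0} + v_{1} + v_{2} = v_{8}  ⟹  sig = [3:1]
  P={0,5,7}:  v_{0} + v_{5} + v_{7} = v_{3}  ⟹  sig = [3:1]
  P={1,3,4}:  v_{1} + v_{3} + v_{4} = v_{5}  ⟹  sig = [3:1]
  P={4,7,8}:  v_{4} + v_{7} + v_{8} = v_{2}  ⟹  sig = [3:1]
  P={0,1,7}:  v_{0} + v_{1} + v_{7} = v_{3} + v_{8}  ⟹  sig = [3:1,1]
  P={1,4,7}:  v_{1} + v_{4} + v_{7} = v_{2} + v_{5}  ⟹  sig = [3:1,1]
  P={0,7,9}:  v_{0} + v_{7} + v_{9} = 2·v_{3}  ⟹  sig = [3:2]
  P={1,4,9}:  v_{1} + v_{4} + v_{9} = 2·v_{5}  ⟹  sig = [3:2]
  P={0,1,3,8}:  v_{0} + v_{1} + v_{3} + v_{8} = v_{6}  ⟹  sig = [4:1]

Sorted signature multiset PRS(X):
    |P|=2: 10 collections, coeffs (1), (1), (1), (1,1), (1,1), (1,1), (1,1,2), (1,2), (1,2,2), (2,2)
    |P|=3: 10 collections, coeffs (), (), (1), (1), (1), (1), (1,1), (1,1), (2), (2)
    |P|=4: 1 collection, coeffs (1)


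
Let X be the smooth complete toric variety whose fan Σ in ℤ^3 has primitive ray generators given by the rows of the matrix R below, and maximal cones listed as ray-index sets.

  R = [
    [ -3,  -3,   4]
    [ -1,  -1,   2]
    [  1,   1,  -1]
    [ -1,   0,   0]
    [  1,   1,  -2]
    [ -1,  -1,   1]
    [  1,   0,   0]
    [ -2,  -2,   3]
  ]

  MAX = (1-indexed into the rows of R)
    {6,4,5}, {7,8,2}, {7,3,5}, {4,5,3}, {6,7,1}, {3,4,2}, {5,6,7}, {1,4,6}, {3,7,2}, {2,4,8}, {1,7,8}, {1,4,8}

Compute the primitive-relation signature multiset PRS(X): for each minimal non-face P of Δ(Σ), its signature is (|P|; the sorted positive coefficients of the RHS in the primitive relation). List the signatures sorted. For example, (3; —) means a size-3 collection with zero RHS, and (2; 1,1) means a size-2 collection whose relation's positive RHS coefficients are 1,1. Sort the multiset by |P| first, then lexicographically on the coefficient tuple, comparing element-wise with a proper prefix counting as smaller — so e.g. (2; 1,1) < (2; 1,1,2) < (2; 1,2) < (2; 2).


Δ(Σ) — 8 vertices, 10 min non-faces:

  P = {2,5}:  v_{2} + v_{5} = 0  ⟹  sig = (2; —)
  P = {3,6}:  v_{3} + v_{6} = 0  ⟹  sig = (2; —)
  P = {4,7}:  v_{4} + v_{7} = 0  ⟹  sig = (2; —)
  P = {1,3}:  v_{1} + v_{3} = v_{8}  ⟹  sig = (2; 1)
  P = {2,6}:  v_{2} + v_{6} = v_{8}  ⟹  sig = (2; 1)
  P = {3,8}:  v_{3} + v_{8} = v_{2}  ⟹  sig = (2; 1)
  P = {5,8}:  v_{5} + v_{8} = v_{6}  ⟹  sig = (2; 1)
  P = {6,8}:  v_{6} + v_{8} = v_{1}  ⟹  sig = (2; 1)
  P = {1,2}:  v_{1} + v_{2} = 2·v_{8}  ⟹  sig = (2; 2)
  P = {1,5}:  v_{1} + v_{5} = 2·v_{6}  ⟹  sig = (2; 2)

so the primitive-relation signature multiset is
    |P|=2: 10 collections, coeffs (), (), (), (1), (1), (1), (1), (1), (2), (2)


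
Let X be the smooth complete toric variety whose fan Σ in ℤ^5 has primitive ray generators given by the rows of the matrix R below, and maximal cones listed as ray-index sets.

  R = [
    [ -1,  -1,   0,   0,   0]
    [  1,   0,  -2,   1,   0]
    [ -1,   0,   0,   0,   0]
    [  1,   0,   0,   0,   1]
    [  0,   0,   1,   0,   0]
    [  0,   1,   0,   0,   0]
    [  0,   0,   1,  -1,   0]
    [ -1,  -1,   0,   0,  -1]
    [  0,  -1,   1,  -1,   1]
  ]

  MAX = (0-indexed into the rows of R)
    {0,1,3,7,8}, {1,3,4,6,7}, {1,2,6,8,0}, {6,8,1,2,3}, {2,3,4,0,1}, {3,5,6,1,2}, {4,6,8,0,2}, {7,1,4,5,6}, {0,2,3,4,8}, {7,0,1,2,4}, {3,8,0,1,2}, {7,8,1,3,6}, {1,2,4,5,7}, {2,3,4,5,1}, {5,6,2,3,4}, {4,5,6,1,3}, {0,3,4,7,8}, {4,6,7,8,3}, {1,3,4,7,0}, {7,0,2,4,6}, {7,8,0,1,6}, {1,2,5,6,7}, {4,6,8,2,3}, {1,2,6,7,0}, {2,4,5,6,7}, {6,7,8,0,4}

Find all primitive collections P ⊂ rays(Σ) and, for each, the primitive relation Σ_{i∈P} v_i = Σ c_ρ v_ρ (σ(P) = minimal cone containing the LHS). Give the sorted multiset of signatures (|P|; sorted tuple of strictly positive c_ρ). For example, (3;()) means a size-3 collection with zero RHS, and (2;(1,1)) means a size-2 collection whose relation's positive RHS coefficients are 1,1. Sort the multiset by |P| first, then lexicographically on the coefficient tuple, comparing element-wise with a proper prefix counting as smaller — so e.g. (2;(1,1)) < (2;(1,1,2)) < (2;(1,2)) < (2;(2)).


9 minimal non-faces of Δ(Σ) (on 9 rays):

  • {0,5}:  v_{0} + v_{5} = v_{2}  ⟹  sig = (2;(1))
  • {5,8}:  v_{5} + v_{8} = v_{2} + v_{3} + v_{6}  ⟹  sig = (2;(1,1,1))
  • {3,5,7}:  v_{3} + v_{5} + v_{7} = 0  ⟹  sig = (3;())
  • {0,3,6}:  v_{0} + v_{3} + v_{6} = v_{8}  ⟹  sig = (3;(1))
  • {2,3,7}:  v_{2} + v_{3} + v_{7} = v_{0}  ⟹  sig = (3;(1))
  • {1,4,8}:  v_{1} + v_{4} + v_{8} = 2·v_{3} + v_{7}  ⟹  sig = (3;(1,2))
  • {2,7,8}:  v_{2} + v_{7} + v_{8} = 2·v_{0} + v_{6}  ⟹  sig = (3;(1,2))
  • {1,2,4,6}:  v_{1} + v_{2} + v_{4} + v_{6} = 0  ⟹  sig = (4;())
  • {0,1,4,6}:  v_{0} + v_{1} + v_{4} + v_{6} = v_{3} + v_{7}  ⟹  sig = (4;(1,1))

Signatures (|P|; sorted positive RHS coefficients), sorted:
    |P|=2: 2 collections, coeffs (1), (1,1,1)
    |P|=3: 5 collections, coeffs (), (1), (1), (1,2), (1,2)
    |P|=4: 2 collections, coeffs (), (1,1)


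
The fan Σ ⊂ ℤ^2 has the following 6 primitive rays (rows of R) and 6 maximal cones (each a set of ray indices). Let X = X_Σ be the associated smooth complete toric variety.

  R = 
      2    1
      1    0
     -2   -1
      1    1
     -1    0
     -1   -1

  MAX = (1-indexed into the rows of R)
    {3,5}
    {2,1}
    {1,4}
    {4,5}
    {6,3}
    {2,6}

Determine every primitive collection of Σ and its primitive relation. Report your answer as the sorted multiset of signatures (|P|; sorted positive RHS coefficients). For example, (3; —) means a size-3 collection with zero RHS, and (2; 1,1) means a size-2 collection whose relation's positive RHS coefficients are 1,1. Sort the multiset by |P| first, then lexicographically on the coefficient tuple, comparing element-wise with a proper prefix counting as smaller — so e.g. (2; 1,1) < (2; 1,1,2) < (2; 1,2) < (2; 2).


Δ(Σ) — 6 vertices, 9 min non-faces:

  P = {1,3}:  v_{1} + v_{3} = 0  ⟹  sig = (2; —)
  P = {2,5}:  v_{2} + v_{5} = 0  ⟹  sig = (2; —)
  P = {4,6}:  v_{4} + v_{6} = 0  ⟹  sig = (2; —)
  P = {1,5}:  v_{1} + v_{5} = v_{4}  ⟹  sig = (2; 1)
  P = {1,6}:  v_{1} + v_{6} = v_{2}  ⟹  sig = (2; 1)
  P = {2,3}:  v_{2} + v_{3} = v_{6}  ⟹  sig = (2; 1)
  P = {2,4}:  v_{2} + v_{4} = v_{1}  ⟹  sig = (2; 1)
  P = {3,4}:  v_{3} + v_{4} = v_{5}  ⟹  sig = (2; 1)
  P = {5,6}:  v_{5} + v_{6} = v_{3}  ⟹  sig = (2; 1)

Sorted signature multiset PRS(X):
    |P|=2: 9 collections, coeffs (), (), (), (1), (1), (1), (1), (1), (1)


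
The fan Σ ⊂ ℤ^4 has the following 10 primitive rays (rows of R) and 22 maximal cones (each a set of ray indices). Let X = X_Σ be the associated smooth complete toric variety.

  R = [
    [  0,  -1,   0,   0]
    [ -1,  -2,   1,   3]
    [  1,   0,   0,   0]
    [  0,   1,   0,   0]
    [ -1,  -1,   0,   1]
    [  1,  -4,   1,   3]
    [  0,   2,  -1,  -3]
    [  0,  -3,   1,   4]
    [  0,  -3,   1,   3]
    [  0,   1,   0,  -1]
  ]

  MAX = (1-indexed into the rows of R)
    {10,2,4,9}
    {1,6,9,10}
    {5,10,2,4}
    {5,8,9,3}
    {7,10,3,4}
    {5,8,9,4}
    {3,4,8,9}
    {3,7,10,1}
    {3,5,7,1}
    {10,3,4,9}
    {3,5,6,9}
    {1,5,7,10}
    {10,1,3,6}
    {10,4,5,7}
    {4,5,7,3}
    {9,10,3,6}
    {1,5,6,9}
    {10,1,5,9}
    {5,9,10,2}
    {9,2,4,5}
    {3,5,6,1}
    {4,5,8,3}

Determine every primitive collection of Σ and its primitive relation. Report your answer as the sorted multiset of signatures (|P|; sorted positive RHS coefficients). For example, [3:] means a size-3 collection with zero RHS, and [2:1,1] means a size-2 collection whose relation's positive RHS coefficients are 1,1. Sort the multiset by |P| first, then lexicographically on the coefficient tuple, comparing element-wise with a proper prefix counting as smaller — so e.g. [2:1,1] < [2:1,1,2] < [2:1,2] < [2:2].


Minimal non-faces — 18 found among 10 rays, 22 max cones:

  P = {1,4}:  v_{1} + v_{4} = 0  ⇒ sig = [2:]
  P = {7,9}:  v_{7} + v_{9} = v_{1}  ⇒ sig = [2:1]
  P = {2,3}:  v_{2} + v_{3} = v_{4} + v_{9}  ⇒ sig = [2:1,1]
  P = {2,7}:  v_{2} + v_{7} = v_{5} + v_{10}  ⇒ sig = [2:1,1]
  P = {4,6}:  v_{4} + v_{6} = v_{3} + v_{9}  ⇒ sig = [2:1,1]
  P = {7,8}:  v_{7} + v_{8} = v_{3} + v_{5}  ⇒ sig = [2:1,1]
  P = {8,10}:  v_{8} + v_{10} = v_{4} + v_{9}  ⇒ sig = [2:1,1]
  P = {1,2}:  v_{1} + v_{2} = v_{5} + v_{9} + v_{10}  ⇒ sig = [2:1,1,1]
  P = {1,8}:  v_{1} + v_{8} = v_{3} + v_{5} + v_{9}  ⇒ sig = [2:1,1,1]
  P = {6,7}:  v_{6} + v_{7} = 2·v_{1} + v_{3}  ⇒ sig = [2:1,2]
  P = {2,8}:  v_{2} + v_{8} = 2·v_{4} + v_{5} + 2·v_{9}  ⇒ sig = [2:1,2,2]
  P = {6,8}:  v_{6} + v_{8} = 2·v_{3} + v_{5} + 2·v_{9}  ⇒ sig = [2:1,2,2]
  P = {2,6}:  v_{2} + v_{6} = 2·v_{9}  ⇒ sig = [2:2]
  P = {3,5,10}:  v_{3} + v_{5} + v_{10} = 0  ⇒ sig = [3:]
  P = {1,3,9}:  v_{1} + v_{3} + v_{9} = v_{6}  ⇒ sig = [3:1]
  P = {5,6,10}:  v_{5} + v_{6} + v_{10} = v_{1} + v_{9}  ⇒ sig = [3:1,1]
  P = {3,4,5,9}:  v_{3} + v_{4} + v_{5} + v_{9} = v_{8}  ⇒ sig = [4:1]
  P = {4,5,9,10}:  v_{4} + v_{5} + v_{9} + v_{10} = v_{2}  ⇒ sig = [4:1]

Signatures (|P|; sorted positive RHS coefficients), sorted:
[[2:], [2:1], [2:1,1], [2:1,1], [2:1,1], [2:1,1], [2:1,1], [2:1,1,1], [2:1,1,1], [2:1,2], [2:1,2,2], [2:1,2,2], [2:2], [3:], [3:1], [3:1,1], [4:1], [4:1]]


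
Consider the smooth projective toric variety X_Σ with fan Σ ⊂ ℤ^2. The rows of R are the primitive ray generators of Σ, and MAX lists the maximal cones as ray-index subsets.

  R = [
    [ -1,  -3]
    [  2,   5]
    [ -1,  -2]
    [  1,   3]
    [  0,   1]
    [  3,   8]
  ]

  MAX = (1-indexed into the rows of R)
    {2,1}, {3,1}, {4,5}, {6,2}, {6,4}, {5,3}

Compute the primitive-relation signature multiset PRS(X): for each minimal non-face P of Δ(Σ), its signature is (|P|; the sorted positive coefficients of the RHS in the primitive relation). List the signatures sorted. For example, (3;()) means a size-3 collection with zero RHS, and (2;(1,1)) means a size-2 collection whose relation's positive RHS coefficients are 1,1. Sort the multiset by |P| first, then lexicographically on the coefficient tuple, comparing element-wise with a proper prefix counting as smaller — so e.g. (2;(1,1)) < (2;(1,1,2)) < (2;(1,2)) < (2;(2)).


Primitive collections (9):

  • {1,4}:  v_{1} + v_{4} = 0 ; sig = (2;())
  • {1,5}:  v_{1} + v_{5} = v_{3} ; sig = (2;(1))
  • {1,6}:  v_{1} + v_{6} = v_{2} ; sig = (2;(1))
  • {2,3}:  v_{2} + v_{3} = v_{4} ; sig = (2;(1))
  • {2,4}:  v_{2} + v_{4} = v_{6} ; sig = (2;(1))
  • {3,4}:  v_{3} + v_{4} = v_{5} ; sig = (2;(1))
  • {2,5}:  v_{2} + v_{5} = 2·v_{4} ; sig = (2;(2))
  • {3,6}:  v_{3} + v_{6} = 2·v_{4} ; sig = (2;(2))
  • {5,6}:  v_{5} + v_{6} = 3·v_{4} ; sig = (2;(3))

Sorted signature multiset PRS(X):
    |P|=2: 9 collections, coeffs (), (1), (1), (1), (1), (1), (2), (2), (3)


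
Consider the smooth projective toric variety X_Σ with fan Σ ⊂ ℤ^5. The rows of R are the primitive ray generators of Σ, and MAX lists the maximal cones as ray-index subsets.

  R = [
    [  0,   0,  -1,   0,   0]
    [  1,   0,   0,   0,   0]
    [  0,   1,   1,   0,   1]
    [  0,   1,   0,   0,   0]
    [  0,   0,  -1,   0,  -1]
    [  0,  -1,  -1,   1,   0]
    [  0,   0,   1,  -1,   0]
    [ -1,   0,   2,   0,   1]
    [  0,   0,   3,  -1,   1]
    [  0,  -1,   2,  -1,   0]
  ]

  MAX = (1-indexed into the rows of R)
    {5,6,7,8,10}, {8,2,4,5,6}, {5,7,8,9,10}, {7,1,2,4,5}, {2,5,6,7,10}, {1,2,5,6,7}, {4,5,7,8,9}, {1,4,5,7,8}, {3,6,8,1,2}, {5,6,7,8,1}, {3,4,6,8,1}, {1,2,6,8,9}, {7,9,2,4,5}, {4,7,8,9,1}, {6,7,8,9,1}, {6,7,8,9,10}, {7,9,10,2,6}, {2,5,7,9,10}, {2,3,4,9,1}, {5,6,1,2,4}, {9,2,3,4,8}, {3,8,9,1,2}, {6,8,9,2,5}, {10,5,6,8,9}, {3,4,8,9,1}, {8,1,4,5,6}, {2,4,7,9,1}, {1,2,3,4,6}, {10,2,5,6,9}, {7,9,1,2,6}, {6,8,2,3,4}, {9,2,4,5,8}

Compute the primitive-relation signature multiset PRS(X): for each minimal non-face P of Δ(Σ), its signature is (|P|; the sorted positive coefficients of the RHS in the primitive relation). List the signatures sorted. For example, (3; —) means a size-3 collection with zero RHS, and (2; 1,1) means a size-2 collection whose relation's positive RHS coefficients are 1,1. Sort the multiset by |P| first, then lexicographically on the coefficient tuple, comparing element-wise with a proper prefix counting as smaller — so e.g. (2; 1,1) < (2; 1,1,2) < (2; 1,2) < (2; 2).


The 14 primitive collections of Σ (r=10, n=5):

  {3,5}:  v_{3} + v_{5} = v_{4} — sig = (2; 1)
  {3,10}:  v_{3} + v_{10} = v_{9} — sig = (2; 1)
  {4,10}:  v_{4} + v_{10} = v_{5} + v_{9} — sig = (2; 1,1)
  {3,7}:  v_{3} + v_{7} = v_{1} + v_{4} + v_{9} — sig = (2; 1,1,1)
  {1,10}:  v_{1} + v_{10} = v_{6} + 2·v_{7} — sig = (2; 1,2)
  {4,6,7}:  v_{4} + v_{6} + v_{7} = 0 — sig = (3; —)
  {1,5,9}:  v_{1} + v_{5} + v_{9} = v_{7} — sig = (3; 1)
  {2,7,8}:  v_{2} + v_{7} + v_{8} = v_{9} — sig = (3; 1)
  {4,6,9}:  v_{4} + v_{6} + v_{9} = v_{2} + v_{8} — sig = (3; 1,1)
  {2,8,10}:  v_{2} + v_{8} + v_{10} = v_{5} + v_{6} + 2·v_{9} — sig = (3; 1,1,2)
  {3,6,9}:  v_{3} + v_{6} + v_{9} = v_{1} + 2·v_{2} + 2·v_{8} — sig = (3; 1,2,2)
  {1,2,5,8}:  v_{1} + v_{2} + v_{5} + v_{8} = 0 — sig = (4; —)
  {1,2,4,8}:  v_{1} + v_{2} + v_{4} + v_{8} = v_{3} — sig = (4; 1)
  {5,6,7,9}:  v_{5} + v_{6} + v_{7} + v_{9} = v_{10} — sig = (4; 1)

Signatures (|P|; sorted positive RHS coefficients), sorted:
    |P|=2: 5 collections, coeffs (1), (1), (1,1), (1,1,1), (1,2)
    |P|=3: 6 collections, coeffs (), (1), (1), (1,1), (1,1,2), (1,2,2)
    |P|=4: 3 collections, coeffs (), (1), (1)


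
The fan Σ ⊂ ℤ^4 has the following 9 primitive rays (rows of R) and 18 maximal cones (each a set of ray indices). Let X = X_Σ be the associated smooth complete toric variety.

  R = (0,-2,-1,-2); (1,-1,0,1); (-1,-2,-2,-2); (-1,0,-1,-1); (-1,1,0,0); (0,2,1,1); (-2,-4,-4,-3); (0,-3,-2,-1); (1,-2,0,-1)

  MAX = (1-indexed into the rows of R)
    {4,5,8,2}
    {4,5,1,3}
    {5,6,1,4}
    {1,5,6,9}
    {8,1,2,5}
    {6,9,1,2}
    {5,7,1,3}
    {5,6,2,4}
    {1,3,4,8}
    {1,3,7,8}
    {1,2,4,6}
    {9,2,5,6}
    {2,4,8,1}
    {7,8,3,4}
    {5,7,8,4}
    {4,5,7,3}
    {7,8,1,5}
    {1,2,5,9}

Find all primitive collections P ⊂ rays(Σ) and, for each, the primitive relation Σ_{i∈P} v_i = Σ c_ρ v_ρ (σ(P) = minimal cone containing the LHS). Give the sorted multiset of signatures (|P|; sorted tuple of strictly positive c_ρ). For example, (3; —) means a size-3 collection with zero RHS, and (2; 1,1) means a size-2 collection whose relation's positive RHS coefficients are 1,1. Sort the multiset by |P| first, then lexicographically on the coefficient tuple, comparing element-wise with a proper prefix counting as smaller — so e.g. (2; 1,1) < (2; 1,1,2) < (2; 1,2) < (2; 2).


14 collections generate NE(X_Σ); each relation:

  P = {2,3}:  v_{2} + v_{3} = v_{8}  ⇒ sig = (2; 1)
  P = {3,6}:  v_{3} + v_{6} = v_{4}  ⇒ sig = (2; 1)
  P = {4,9}:  v_{4} + v_{9} = v_{1}  ⇒ sig = (2; 1)
  P = {6,8}:  v_{6} + v_{8} = v_{2} + v_{4}  ⇒ sig = (2; 1,1)
  P = {6,7}:  v_{6} + v_{7} = v_{4} + v_{5} + v_{8}  ⇒ sig = (2; 1,1,1)
  P = {3,9}:  v_{3} + v_{9} = 2·v_{1} + v_{2} + v_{5}  ⇒ sig = (2; 1,1,2)
  P = {7,9}:  v_{7} + v_{9} = 2·v_{1} + v_{2} + 2·v_{5} + v_{8}  ⇒ sig = (2; 1,1,2,2)
  P = {2,7}:  v_{2} + v_{7} = v_{5} + 2·v_{8}  ⇒ sig = (2; 1,2)
  P = {8,9}:  v_{8} + v_{9} = 2·v_{1} + 2·v_{2} + v_{5}  ⇒ sig = (2; 1,2,2)
  P = {3,5,8}:  v_{3} + v_{5} + v_{8} = v_{7}  ⇒ sig = (3; 1)
  P = {1,4,7}:  v_{1} + v_{4} + v_{7} = 3·v_{3}  ⇒ sig = (3; 3)
  P = {1,2,5,6}:  v_{1} + v_{2} + v_{5} + v_{6} = 0  ⇒ sig = (4; —)
  P = {1,2,4,5}:  v_{1} + v_{2} + v_{4} + v_{5} = v_{3}  ⇒ sig = (4; 1)
  P = {1,4,5,8}:  v_{1} + v_{4} + v_{5} + v_{8} = 2·v_{3}  ⇒ sig = (4; 2)

Signatures (|P|; sorted positive RHS coefficients), sorted:
    |P|=2: 9 collections, coeffs (1), (1), (1), (1,1), (1,1,1), (1,1,2), (1,1,2,2), (1,2), (1,2,2)
    |P|=3: 2 collections, coeffs (1), (3)
    |P|=4: 3 collections, coeffs (), (1), (2)


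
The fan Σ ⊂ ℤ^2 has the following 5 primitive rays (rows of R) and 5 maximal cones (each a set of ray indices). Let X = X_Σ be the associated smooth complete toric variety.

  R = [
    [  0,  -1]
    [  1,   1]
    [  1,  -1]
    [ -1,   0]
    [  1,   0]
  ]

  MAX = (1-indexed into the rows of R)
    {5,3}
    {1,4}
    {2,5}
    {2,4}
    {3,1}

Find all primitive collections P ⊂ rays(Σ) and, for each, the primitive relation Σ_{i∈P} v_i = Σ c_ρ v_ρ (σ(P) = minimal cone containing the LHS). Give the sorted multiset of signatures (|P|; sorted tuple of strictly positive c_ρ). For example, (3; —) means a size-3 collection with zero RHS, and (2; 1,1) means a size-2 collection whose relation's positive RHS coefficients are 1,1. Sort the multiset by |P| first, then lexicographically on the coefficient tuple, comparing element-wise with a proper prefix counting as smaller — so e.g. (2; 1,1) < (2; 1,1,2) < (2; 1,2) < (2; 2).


The 5 primitive collections of Σ (r=5, n=2):

  {4,5}:  v_{4} + v_{5} = 0  →  sig = (2; —)
  {1,2}:  v_{1} + v_{2} = v_{5}  →  sig = (2; 1)
  {1,5}:  v_{1} + v_{5} = v_{3}  →  sig = (2; 1)
  {3,4}:  v_{3} + v_{4} = v_{1}  →  sig = (2; 1)
  {2,3}:  v_{2} + v_{3} = 2·v_{5}  →  sig = (2; 2)

Signatures (|P|; sorted positive RHS coefficients), sorted:
    |P|=2: 5 collections, coeffs (), (1), (1), (1), (2)


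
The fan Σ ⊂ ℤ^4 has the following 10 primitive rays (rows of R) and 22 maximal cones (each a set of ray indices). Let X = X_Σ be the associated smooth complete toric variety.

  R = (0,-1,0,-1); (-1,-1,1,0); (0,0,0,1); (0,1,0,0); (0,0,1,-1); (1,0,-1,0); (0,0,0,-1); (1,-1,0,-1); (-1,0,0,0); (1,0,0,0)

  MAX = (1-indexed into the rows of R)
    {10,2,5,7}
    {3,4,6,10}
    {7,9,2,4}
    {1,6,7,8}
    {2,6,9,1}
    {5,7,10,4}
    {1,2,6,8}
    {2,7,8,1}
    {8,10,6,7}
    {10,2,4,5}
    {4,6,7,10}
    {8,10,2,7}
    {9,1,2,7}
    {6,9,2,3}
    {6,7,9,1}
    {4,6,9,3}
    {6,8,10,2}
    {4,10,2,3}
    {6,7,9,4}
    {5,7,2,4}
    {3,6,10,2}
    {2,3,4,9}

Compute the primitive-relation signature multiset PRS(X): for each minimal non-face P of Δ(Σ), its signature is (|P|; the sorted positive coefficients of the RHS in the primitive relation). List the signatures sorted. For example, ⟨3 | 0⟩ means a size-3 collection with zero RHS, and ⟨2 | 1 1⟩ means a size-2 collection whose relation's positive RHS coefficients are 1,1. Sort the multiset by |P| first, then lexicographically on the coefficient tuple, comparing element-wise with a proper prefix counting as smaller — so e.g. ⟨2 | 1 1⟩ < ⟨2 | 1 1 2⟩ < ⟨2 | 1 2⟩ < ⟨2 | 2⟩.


Primitive collections (16):

  • {3,7}:  v_{3} + v_{7} = 0 — sig = ⟨2 | 0⟩
  • {9,10}:  v_{9} + v_{10} = 0 — sig = ⟨2 | 0⟩
  • {1,4}:  v_{1} + v_{4} = v_{7} — sig = ⟨2 | 1⟩
  • {1,10}:  v_{1} + v_{10} = v_{8} — sig = ⟨2 | 1⟩
  • {8,9}:  v_{8} + v_{9} = v_{1} — sig = ⟨2 | 1⟩
  • {1,3}:  v_{1} + v_{3} = v_{2} + v_{6} — sig = ⟨2 | 1 1⟩
  • {4,8}:  v_{4} + v_{8} = v_{7} + v_{10} — sig = ⟨2 | 1 1⟩
  • {5,6}:  v_{5} + v_{6} = v_{7} + v_{10} — sig = ⟨2 | 1 1⟩
  • {3,5}:  v_{3} + v_{5} = v_{2} + v_{4} + v_{10} — sig = ⟨2 | 1 1 1⟩
  • {3,8}:  v_{3} + v_{8} = v_{2} + v_{6} + v_{10} — sig = ⟨2 | 1 1 1⟩
  • {5,9}:  v_{5} + v_{9} = v_{2} + v_{4} + v_{7} — sig = ⟨2 | 1 1 1⟩
  • {1,5}:  v_{1} + v_{5} = v_{2} + 2·v_{7} + v_{10} — sig = ⟨2 | 1 1 2⟩
  • {5,8}:  v_{5} + v_{8} = v_{2} + 2·v_{7} + 2·v_{10} — sig = ⟨2 | 1 2 2⟩
  • {2,4,6}:  v_{2} + v_{4} + v_{6} = 0 — sig = ⟨3 | 0⟩
  • {2,6,7}:  v_{2} + v_{6} + v_{7} = v_{1} — sig = ⟨3 | 1⟩
  • {2,4,7,10}:  v_{2} + v_{4} + v_{7} + v_{10} = v_{5} — sig = ⟨4 | 1⟩

so the primitive-relation signature multiset is
    ⟨2 | 0⟩
    ⟨2 | 0⟩
    ⟨2 | 1⟩
    ⟨2 | 1⟩
    ⟨2 | 1⟩
    ⟨2 | 1 1⟩
    ⟨2 | 1 1⟩
    ⟨2 | 1 1⟩
    ⟨2 | 1 1 1⟩
    ⟨2 | 1 1 1⟩
    ⟨2 | 1 1 1⟩
    ⟨2 | 1 1 2⟩
    ⟨2 | 1 2 2⟩
    ⟨3 | 0⟩
    ⟨3 | 1⟩
    ⟨4 | 1⟩
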